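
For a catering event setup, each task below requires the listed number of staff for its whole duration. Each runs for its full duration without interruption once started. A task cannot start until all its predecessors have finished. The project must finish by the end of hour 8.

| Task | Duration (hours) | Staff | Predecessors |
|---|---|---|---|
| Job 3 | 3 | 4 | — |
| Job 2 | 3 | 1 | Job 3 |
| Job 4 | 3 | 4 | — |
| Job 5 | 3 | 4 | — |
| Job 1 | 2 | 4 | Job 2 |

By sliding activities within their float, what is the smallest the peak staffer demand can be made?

Early-start (Job 3@1, Job 2@4, Job 4@1, Job 5@1, Job 1@7) gives peak 12: h1:12  h2:12  h3:12  h4:1  h5:1  h6:1  h7:4  h8:4.
Shift Job 5→4.
Schedule Job 3@1, Job 2@4, Job 4@1, Job 5@4, Job 1@7: h1:8  h2:8  h3:8  h4:5  h5:5  h6:5  h7:4  h8:4 — peak 8.

8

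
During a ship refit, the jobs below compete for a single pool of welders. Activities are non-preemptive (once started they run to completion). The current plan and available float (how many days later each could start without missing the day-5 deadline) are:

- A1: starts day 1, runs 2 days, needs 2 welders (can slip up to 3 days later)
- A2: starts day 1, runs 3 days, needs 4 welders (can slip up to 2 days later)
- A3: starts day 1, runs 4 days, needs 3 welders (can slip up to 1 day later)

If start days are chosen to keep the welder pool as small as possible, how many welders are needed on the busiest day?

Early-start (A1@1, A2@1, A3@1) gives peak 9: d1:9  d2:9  d3:7  d4:3  d5:0.
Shift A2→3.
Schedule A1@1, A2@3, A3@1: d1:5  d2:5  d3:7  d4:7  d5:4 — peak 7.
No arrangement of the 24 feasible schedules does better.

7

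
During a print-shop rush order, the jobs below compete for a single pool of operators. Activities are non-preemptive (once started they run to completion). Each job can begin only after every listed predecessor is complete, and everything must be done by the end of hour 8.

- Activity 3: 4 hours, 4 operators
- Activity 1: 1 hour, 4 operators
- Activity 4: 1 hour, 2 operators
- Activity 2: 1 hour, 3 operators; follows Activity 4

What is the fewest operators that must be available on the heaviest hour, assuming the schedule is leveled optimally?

4

Early-start (Activity 3@1, Activity 1@1, Activity 4@1, Activity 2@2) gives peak 10: h1:10  h2:7  h3:4  h4:4  h5:0  h6:0  h7:0  h8:0.
Shift Activity 1→5, Activity 4→6, Activity 2→7.
Schedule Activity 3@1, Activity 1@5, Activity 4@6, Activity 2@7: h1:4  h2:4  h3:4  h4:4  h5:4  h6:2  h7:3  h8:0 — peak 4.
Total operator-hours = 25 over 8 hours ⇒ peak ≥ ⌈25/8⌉ = 4, so 4 is optimal.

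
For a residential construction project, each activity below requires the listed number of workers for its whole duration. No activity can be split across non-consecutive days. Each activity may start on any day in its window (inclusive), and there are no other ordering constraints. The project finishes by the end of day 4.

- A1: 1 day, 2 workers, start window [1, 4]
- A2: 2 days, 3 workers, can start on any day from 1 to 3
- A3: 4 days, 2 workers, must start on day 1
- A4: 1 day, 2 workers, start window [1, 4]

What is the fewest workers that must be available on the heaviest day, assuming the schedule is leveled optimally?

Early-start (A1@1, A2@1, A3@1, A4@1) gives peak 9: d1:9  d2:5  d3:2  d4:2.
Shift A2→2, A4→4.
Schedule A1@1, A2@2, A3@1, A4@4: d1:4  d2:5  d3:5  d4:4 — peak 5.
Total worker-days = 18 over 4 days ⇒ peak ≥ ⌈18/4⌉ = 5, so 5 is optimal.

5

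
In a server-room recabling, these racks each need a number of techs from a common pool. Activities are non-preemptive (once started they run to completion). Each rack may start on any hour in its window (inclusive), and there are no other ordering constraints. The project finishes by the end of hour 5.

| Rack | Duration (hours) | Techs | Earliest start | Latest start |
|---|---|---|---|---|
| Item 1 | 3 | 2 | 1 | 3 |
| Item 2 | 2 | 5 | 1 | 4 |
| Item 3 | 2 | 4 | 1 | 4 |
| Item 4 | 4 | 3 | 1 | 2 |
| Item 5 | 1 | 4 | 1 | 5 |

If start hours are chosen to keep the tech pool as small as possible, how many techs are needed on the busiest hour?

9

Early-start (Item 1@1, Item 2@1, Item 3@1, Item 4@1, Item 5@1) gives peak 18: h1:18  h2:14  h3:5  h4:3  h5:0.
Shift Item 2→4, Item 5→3.
Schedule Item 1@1, Item 2@4, Item 3@1, Item 4@1, Item 5@3: h1:9  h2:9  h3:9  h4:8  h5:5 — peak 9.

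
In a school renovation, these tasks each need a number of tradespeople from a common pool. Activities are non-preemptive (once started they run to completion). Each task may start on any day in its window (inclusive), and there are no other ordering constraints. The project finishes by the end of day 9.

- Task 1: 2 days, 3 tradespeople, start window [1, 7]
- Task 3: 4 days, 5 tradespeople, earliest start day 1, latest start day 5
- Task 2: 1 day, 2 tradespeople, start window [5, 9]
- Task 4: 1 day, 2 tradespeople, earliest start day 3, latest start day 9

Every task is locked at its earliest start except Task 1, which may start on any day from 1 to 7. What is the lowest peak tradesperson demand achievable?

Task 1@1: d1:8  d2:8  d3:7  d4:5  d5:2  d6:0  d7:0  d8:0  d9:0 → peak 8
Task 1@2: d1:5  d2:8  d3:10  d4:5  d5:2  d6:0  d7:0  d8:0  d9:0 → peak 10
Task 1@3: d1:5  d2:5  d3:10  d4:8  d5:2  d6:0  d7:0  d8:0  d9:0 → peak 10
Task 1@4: d1:5  d2:5  d3:7  d4:8  d5:5  d6:0  d7:0  d8:0  d9:0 → peak 8
Task 1@5: d1:5  d2:5  d3:7  d4:5  d5:5  d6:3  d7:0  d8:0  d9:0 → peak 7
Task 1@6: d1:5  d2:5  d3:7  d4:5  d5:2  d6:3  d7:3  d8:0  d9:0 → peak 7
Task 1@7: d1:5  d2:5  d3:7  d4:5  d5:2  d6:0  d7:3  d8:3  d9:0 → peak 7
Best is Task 1@5, peak 7.

7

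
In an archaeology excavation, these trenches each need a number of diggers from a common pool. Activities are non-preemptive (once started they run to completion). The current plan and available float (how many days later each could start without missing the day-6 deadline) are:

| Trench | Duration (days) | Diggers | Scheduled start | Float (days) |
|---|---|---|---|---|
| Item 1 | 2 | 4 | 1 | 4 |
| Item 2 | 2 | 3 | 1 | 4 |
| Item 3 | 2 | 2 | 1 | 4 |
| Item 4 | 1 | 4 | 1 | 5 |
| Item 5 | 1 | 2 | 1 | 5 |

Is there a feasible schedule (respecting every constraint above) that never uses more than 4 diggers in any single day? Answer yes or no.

The minimum achievable peak is 5; 4 < 5, so no feasible schedule stays within the cap.

no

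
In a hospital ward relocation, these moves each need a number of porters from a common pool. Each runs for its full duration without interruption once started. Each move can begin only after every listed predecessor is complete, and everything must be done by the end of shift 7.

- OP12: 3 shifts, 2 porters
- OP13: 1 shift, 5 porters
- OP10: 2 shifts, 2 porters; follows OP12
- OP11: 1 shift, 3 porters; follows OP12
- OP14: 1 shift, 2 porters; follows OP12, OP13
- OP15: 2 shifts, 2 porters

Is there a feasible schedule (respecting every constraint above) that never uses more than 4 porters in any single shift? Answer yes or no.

no

The minimum achievable peak is 5; 4 < 5, so no feasible schedule stays within the cap.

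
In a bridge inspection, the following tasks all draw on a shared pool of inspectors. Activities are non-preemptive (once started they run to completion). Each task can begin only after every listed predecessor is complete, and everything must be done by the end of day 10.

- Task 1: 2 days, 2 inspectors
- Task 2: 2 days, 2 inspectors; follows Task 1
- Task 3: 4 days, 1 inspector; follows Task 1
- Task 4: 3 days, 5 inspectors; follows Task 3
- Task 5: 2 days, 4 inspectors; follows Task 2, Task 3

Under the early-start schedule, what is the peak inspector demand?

9

Early-start schedule: Task 1@1, Task 2@3, Task 3@3, Task 4@7, Task 5@7.
Load per day: day 1: 2, day 2: 2, day 3: 3, day 4: 3, day 5: 1, day 6: 1, day 7: 9, day 8: 9, day 9: 5, day 10: 0.
Peak is 9.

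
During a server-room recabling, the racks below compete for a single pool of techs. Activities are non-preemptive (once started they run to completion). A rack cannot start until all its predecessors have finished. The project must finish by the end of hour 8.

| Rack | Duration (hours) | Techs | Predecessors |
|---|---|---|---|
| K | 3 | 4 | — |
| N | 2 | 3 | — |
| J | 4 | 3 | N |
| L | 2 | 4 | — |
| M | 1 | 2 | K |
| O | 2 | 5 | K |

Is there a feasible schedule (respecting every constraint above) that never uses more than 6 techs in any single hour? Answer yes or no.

Total tech-hours = 50; over 8 hours the average is 50/8 > 6, so some hour must exceed 6.

no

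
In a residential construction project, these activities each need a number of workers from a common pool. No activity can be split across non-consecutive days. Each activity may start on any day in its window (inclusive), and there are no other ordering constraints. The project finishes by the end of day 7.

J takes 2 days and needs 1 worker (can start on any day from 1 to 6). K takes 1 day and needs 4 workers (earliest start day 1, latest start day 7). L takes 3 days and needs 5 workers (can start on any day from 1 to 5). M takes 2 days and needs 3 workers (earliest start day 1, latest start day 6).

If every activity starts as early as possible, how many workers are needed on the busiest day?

Early-start schedule: J@1, K@1, L@1, M@1.
Load per day: day 1: 13, day 2: 9, day 3: 5, day 4: 0, day 5: 0, day 6: 0, day 7: 0.
Peak is 13.

13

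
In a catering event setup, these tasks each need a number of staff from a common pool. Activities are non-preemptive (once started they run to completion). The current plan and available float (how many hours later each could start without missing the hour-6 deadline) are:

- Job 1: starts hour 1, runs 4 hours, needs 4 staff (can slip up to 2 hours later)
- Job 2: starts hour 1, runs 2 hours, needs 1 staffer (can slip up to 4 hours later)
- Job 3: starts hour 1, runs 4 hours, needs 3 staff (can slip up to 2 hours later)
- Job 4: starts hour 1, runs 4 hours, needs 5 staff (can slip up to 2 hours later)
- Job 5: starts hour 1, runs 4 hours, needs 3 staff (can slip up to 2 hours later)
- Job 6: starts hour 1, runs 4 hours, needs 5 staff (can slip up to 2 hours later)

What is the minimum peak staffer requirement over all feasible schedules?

20

Early-start (Job 1@1, Job 2@1, Job 3@1, Job 4@1, Job 5@1, Job 6@1) gives peak 21: h1:21  h2:21  h3:20  h4:20  h5:0  h6:0.
Shift Job 6→3.
Schedule Job 1@1, Job 2@1, Job 3@1, Job 4@1, Job 5@1, Job 6@3: h1:16  h2:16  h3:20  h4:20  h5:5  h6:5 — peak 20.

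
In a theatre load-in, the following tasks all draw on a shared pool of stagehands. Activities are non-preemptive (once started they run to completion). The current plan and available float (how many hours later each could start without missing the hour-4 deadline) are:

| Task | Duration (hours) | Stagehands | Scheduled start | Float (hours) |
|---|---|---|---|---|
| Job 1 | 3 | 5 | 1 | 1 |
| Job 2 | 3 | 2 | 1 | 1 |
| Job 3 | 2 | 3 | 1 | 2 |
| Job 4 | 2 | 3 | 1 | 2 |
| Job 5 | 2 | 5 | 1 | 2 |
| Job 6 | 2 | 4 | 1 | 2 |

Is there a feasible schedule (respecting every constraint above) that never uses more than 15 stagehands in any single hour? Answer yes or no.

yes

Schedule Job 1@1, Job 2@1, Job 3@1, Job 4@3, Job 5@1, Job 6@3: h1:15  h2:15  h3:14  h4:7 — peak 15 ≤ 15.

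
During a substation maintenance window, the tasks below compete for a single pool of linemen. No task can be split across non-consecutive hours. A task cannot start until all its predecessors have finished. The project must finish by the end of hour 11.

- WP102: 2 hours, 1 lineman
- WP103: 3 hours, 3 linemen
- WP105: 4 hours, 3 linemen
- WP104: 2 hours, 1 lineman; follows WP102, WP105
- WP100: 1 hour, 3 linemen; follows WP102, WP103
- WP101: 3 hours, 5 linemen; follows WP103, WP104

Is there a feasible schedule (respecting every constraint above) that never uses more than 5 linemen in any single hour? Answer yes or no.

yes

Schedule WP102@1, WP103@5, WP105@1, WP104@5, WP100@8, WP101@9: h1:4  h2:4  h3:3  h4:3  h5:4  h6:4  h7:3  h8:3  h9:5  h10:5  h11:5 — peak 5 ≤ 5.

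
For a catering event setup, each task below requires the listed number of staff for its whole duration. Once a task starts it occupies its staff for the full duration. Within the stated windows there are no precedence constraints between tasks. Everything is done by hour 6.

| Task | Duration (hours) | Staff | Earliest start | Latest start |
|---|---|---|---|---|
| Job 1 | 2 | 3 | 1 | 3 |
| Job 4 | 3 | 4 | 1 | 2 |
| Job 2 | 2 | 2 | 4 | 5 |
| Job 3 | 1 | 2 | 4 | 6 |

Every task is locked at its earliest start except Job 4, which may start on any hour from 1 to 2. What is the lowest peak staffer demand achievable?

7

Job 4@1: h1:7  h2:7  h3:4  h4:4  h5:2  h6:0 → peak 7
Job 4@2: h1:3  h2:7  h3:4  h4:8  h5:2  h6:0 → peak 8
Best is Job 4@1, peak 7.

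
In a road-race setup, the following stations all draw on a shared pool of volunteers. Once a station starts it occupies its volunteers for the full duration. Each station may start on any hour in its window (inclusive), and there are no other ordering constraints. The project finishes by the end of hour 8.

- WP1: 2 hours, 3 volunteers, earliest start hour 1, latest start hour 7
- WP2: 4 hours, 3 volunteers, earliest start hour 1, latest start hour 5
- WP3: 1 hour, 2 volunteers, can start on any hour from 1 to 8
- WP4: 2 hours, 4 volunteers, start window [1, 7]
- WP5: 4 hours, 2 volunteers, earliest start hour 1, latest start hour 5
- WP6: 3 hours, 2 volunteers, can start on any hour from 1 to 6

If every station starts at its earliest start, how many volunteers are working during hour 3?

7

At early start, hour 3 has: WP2, WP5, WP6.
Demand: 3 + 2 + 2 = 7.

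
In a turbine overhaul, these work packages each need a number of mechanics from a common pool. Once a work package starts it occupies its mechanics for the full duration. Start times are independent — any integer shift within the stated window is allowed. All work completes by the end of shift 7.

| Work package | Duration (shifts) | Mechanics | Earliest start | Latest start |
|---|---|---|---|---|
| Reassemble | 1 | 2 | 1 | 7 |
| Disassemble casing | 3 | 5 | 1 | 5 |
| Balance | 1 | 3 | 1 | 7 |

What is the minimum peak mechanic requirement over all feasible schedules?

Early-start (Reassemble@1, Disassemble casing@1, Balance@1) gives peak 10: s1:10  s2:5  s3:5  s4:0  s5:0  s6:0  s7:0.
Shift Disassemble casing→2.
Schedule Reassemble@1, Disassemble casing@2, Balance@1: s1:5  s2:5  s3:5  s4:5  s5:0  s6:0  s7:0 — peak 5.

5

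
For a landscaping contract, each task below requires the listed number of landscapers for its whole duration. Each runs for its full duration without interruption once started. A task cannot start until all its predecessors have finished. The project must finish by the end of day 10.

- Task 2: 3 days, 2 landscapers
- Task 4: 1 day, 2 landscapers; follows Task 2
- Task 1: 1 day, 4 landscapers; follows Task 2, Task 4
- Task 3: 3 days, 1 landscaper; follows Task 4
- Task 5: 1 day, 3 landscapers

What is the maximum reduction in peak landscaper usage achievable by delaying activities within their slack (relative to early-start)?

1

Early-start peak: d1:5  d2:2  d3:2  d4:2  d5:5  d6:1  d7:1  d8:0  d9:0  d10:0 ⇒ 5.
Leveled (Task 2@1, Task 4@4, Task 1@5, Task 3@6, Task 5@6): d1:2  d2:2  d3:2  d4:2  d5:4  d6:4  d7:1  d8:1  d9:0  d10:0 ⇒ 4.
Reduction 5 − 4 = 1.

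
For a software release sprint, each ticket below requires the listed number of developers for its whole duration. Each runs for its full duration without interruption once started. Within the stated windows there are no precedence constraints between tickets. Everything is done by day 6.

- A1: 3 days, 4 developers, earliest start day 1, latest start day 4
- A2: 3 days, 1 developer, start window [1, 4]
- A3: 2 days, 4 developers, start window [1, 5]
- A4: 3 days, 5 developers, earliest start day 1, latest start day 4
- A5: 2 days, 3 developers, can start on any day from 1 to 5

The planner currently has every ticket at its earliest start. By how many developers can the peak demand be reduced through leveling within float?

Early-start peak: d1:17  d2:17  d3:10  d4:0  d5:0  d6:0 ⇒ 17.
Leveled (A1@1, A2@1, A3@1, A4@4, A5@3): d1:9  d2:9  d3:8  d4:8  d5:5  d6:5 ⇒ 9.
Reduction 17 − 9 = 8.

8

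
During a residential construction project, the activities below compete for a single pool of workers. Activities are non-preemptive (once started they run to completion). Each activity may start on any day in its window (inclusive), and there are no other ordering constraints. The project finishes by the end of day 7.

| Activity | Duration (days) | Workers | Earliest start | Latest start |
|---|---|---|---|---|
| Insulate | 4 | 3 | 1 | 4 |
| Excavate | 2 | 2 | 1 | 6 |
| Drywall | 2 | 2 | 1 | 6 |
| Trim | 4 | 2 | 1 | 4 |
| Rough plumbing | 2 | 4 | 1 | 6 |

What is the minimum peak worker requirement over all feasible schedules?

Early-start (Insulate@1, Excavate@1, Drywall@1, Trim@1, Rough plumbing@1) gives peak 13: d1:13  d2:13  d3:5  d4:5  d5:0  d6:0  d7:0.
Shift Trim→3, Rough plumbing→5.
Schedule Insulate@1, Excavate@1, Drywall@1, Trim@3, Rough plumbing@5: d1:7  d2:7  d3:5  d4:5  d5:6  d6:6  d7:0 — peak 7.

7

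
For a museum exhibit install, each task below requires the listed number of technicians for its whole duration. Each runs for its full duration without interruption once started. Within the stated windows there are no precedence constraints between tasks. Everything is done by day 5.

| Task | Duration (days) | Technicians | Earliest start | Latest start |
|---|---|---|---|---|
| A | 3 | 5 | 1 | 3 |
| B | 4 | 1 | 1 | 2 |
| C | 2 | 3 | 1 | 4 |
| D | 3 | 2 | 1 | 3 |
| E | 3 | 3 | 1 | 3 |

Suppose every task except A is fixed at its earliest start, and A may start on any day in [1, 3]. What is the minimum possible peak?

A@1: d1:14  d2:14  d3:11  d4:1  d5:0 → peak 14
A@2: d1:9  d2:14  d3:11  d4:6  d5:0 → peak 14
A@3: d1:9  d2:9  d3:11  d4:6  d5:5 → peak 11
Best is A@3, peak 11.

11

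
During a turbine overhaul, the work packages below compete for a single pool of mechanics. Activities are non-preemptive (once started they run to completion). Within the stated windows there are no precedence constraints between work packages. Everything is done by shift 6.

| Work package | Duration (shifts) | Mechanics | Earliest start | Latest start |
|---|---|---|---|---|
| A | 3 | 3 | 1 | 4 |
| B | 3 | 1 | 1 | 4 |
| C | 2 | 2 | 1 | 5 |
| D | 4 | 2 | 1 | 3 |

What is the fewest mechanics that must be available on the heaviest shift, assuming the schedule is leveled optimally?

Early-start (A@1, B@1, C@1, D@1) gives peak 8: s1:8  s2:8  s3:6  s4:2  s5:0  s6:0.
Shift B→4, D→3.
Schedule A@1, B@4, C@1, D@3: s1:5  s2:5  s3:5  s4:3  s5:3  s6:3 — peak 5.

5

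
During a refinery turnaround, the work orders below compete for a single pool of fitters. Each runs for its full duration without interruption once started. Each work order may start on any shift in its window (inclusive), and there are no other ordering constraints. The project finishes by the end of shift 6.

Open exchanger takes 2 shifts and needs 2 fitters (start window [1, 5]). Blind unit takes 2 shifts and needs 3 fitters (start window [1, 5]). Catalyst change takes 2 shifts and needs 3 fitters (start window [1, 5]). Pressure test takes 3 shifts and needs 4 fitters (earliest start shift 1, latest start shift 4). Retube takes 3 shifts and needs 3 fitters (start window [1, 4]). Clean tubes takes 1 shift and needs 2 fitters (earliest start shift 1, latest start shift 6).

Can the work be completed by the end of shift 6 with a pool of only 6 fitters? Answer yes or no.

no

Total fitter-shifts = 39; over 6 shifts the average is 39/6 > 6, so some shift must exceed 6.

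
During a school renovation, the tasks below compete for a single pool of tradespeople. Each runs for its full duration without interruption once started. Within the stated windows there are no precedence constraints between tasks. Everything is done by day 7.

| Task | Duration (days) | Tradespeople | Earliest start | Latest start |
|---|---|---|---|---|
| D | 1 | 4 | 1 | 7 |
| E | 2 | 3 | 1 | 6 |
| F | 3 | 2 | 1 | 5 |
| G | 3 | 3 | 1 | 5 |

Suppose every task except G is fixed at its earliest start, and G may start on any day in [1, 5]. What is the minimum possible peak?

G@1: d1:12  d2:8  d3:5  d4:0  d5:0  d6:0  d7:0 → peak 12
G@2: d1:9  d2:8  d3:5  d4:3  d5:0  d6:0  d7:0 → peak 9
G@3: d1:9  d2:5  d3:5  d4:3  d5:3  d6:0  d7:0 → peak 9
G@4: d1:9  d2:5  d3:2  d4:3  d5:3  d6:3  d7:0 → peak 9
G@5: d1:9  d2:5  d3:2  d4:0  d5:3  d6:3  d7:3 → peak 9
Best is G@2, peak 9.

9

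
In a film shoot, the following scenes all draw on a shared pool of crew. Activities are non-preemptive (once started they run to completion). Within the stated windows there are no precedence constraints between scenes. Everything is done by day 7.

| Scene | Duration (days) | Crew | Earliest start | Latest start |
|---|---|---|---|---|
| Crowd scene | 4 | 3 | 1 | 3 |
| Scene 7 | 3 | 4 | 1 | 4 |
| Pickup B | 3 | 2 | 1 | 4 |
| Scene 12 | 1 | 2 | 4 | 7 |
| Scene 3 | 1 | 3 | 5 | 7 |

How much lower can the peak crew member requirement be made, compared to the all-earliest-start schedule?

Early-start peak: d1:9  d2:9  d3:9  d4:5  d5:3  d6:0  d7:0 ⇒ 9.
Leveled (Crowd scene@1, Scene 7@1, Pickup B@4, Scene 12@4, Scene 3@5): d1:7  d2:7  d3:7  d4:7  d5:5  d6:2  d7:0 ⇒ 7.
Reduction 9 − 7 = 2.

2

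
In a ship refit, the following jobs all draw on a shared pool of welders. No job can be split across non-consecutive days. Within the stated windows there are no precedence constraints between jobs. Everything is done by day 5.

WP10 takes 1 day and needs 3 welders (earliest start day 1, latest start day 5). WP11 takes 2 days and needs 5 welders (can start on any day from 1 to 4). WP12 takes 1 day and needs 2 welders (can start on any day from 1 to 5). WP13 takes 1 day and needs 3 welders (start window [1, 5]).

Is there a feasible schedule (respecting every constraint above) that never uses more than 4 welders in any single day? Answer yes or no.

no

The minimum achievable peak is 5; 4 < 5, so no feasible schedule stays within the cap.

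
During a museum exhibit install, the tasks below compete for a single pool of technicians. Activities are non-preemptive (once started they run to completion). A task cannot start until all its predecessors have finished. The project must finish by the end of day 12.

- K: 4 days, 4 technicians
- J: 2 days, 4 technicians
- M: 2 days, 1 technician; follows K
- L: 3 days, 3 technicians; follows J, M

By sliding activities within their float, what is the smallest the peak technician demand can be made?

Early-start (K@1, J@1, M@5, L@7) gives peak 8: d1:8  d2:8  d3:4  d4:4  d5:1  d6:1  d7:3  d8:3  d9:3  d10:0  d11:0  d12:0.
Shift J→5, M→7, L→9.
Schedule K@1, J@5, M@7, L@9: d1:4  d2:4  d3:4  d4:4  d5:4  d6:4  d7:1  d8:1  d9:3  d10:3  d11:3  d12:0 — peak 4.

4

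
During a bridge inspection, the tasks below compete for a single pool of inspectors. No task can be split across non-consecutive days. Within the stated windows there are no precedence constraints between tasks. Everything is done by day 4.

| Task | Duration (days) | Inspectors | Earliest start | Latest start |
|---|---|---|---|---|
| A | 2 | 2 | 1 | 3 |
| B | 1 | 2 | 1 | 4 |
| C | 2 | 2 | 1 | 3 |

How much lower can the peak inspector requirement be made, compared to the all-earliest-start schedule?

2

Early-start peak: d1:6  d2:4  d3:0  d4:0 ⇒ 6.
Leveled (A@1, B@1, C@2): d1:4  d2:4  d3:2  d4:0 ⇒ 4.
Reduction 6 − 4 = 2.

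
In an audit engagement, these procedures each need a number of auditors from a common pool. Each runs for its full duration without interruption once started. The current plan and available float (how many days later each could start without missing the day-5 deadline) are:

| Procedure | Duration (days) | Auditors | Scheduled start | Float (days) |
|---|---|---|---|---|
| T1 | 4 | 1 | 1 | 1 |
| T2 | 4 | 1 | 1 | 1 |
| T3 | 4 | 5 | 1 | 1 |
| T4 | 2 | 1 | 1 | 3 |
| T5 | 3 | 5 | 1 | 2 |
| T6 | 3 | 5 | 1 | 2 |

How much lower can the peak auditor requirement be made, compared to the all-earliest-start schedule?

1

Early-start peak: d1:18  d2:18  d3:17  d4:7  d5:0 ⇒ 18.
Leveled (T1@1, T2@1, T3@1, T4@1, T5@1, T6@3): d1:13  d2:13  d3:17  d4:12  d5:5 ⇒ 17.
Reduction 18 − 17 = 1.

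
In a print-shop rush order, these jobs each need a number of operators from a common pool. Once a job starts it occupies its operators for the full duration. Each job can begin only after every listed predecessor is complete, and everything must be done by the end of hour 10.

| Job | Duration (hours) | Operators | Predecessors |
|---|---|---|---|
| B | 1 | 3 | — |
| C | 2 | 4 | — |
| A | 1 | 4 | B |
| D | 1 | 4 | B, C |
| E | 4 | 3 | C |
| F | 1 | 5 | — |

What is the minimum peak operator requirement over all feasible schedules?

Early-start (B@1, C@1, A@2, D@3, E@3, F@1) gives peak 12: h1:12  h2:8  h3:7  h4:3  h5:3  h6:3  h7:0  h8:0  h9:0  h10:0.
Shift C→2, A→4, D→5, E→6, F→10.
Schedule B@1, C@2, A@4, D@5, E@6, F@10: h1:3  h2:4  h3:4  h4:4  h5:4  h6:3  h7:3  h8:3  h9:3  h10:5 — peak 5.

5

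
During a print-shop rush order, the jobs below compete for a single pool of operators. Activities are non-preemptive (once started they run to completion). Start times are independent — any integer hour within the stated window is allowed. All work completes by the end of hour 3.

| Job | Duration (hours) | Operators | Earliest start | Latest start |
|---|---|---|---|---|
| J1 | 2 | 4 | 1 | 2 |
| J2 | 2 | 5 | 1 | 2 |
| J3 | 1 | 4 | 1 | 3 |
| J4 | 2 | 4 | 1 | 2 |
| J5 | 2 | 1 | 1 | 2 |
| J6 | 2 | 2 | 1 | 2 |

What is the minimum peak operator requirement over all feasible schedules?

Early-start (J1@1, J2@1, J3@1, J4@1, J5@1, J6@1) gives peak 20: h1:20  h2:16  h3:0.
Shift J4→2.
Schedule J1@1, J2@1, J3@1, J4@2, J5@1, J6@1: h1:16  h2:16  h3:4 — peak 16.

16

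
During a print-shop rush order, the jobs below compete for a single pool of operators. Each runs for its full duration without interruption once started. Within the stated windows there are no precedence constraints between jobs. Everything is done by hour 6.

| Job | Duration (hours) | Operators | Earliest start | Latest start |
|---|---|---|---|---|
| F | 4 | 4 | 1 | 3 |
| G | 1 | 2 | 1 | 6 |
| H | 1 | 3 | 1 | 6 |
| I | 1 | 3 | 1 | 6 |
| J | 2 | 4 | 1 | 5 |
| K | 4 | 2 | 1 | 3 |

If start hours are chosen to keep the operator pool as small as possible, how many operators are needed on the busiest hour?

Early-start (F@1, G@1, H@1, I@1, J@1, K@1) gives peak 18: h1:18  h2:10  h3:6  h4:6  h5:0  h6:0.
Shift H→5, I→6, J→5.
Schedule F@1, G@1, H@5, I@6, J@5, K@1: h1:8  h2:6  h3:6  h4:6  h5:7  h6:7 — peak 8.

8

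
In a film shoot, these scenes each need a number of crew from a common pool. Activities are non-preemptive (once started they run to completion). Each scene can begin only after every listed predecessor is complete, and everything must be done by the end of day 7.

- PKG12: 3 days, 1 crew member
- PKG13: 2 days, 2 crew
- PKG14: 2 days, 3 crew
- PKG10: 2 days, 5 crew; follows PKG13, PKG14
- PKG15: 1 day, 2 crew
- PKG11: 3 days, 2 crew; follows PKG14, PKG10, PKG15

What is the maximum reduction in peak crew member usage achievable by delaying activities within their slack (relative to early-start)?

Early-start peak: d1:8  d2:6  d3:6  d4:5  d5:2  d6:2  d7:2 ⇒ 8.
Leveled (PKG12@1, PKG13@1, PKG14@1, PKG10@3, PKG15@4, PKG11@5): d1:6  d2:6  d3:6  d4:7  d5:2  d6:2  d7:2 ⇒ 7.
Reduction 8 − 7 = 1.

1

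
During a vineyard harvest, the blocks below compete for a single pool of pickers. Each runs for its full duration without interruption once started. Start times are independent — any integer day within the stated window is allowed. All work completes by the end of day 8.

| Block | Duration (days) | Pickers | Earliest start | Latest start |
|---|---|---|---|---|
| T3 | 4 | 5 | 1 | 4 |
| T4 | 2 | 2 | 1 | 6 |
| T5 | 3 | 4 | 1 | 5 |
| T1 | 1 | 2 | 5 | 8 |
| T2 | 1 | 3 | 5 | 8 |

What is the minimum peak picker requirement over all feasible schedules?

Early-start (T3@1, T4@1, T5@1, T1@5, T2@5) gives peak 11: d1:11  d2:11  d3:9  d4:5  d5:5  d6:0  d7:0  d8:0.
Shift T4→5, T5→5, T1→7, T2→8.
Schedule T3@1, T4@5, T5@5, T1@7, T2@8: d1:5  d2:5  d3:5  d4:5  d5:6  d6:6  d7:6  d8:3 — peak 6.
Total picker-days = 41 over 8 days ⇒ peak ≥ ⌈41/8⌉ = 6, so 6 is optimal.

6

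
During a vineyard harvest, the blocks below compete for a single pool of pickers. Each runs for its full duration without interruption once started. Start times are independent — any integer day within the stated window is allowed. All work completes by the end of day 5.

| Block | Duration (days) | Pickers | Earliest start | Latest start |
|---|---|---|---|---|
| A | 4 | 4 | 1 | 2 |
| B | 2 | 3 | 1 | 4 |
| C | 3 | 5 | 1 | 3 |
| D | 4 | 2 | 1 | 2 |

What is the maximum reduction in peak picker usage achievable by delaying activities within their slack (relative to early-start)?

3

Early-start peak: d1:14  d2:14  d3:11  d4:6  d5:0 ⇒ 14.
Leveled (A@1, B@1, C@3, D@1): d1:9  d2:9  d3:11  d4:11  d5:5 ⇒ 11.
Reduction 14 − 11 = 3.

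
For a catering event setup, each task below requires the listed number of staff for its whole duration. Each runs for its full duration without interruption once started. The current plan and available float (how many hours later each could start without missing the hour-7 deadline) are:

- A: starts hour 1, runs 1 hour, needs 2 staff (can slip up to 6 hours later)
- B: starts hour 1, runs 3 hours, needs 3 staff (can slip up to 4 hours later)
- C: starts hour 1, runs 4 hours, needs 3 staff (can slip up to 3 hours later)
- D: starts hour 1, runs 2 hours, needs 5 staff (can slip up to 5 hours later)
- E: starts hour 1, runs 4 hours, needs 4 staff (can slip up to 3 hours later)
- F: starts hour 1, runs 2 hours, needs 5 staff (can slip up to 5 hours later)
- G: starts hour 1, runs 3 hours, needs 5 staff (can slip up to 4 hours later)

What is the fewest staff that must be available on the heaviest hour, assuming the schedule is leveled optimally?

12

Early-start (A@1, B@1, C@1, D@1, E@1, F@1, G@1) gives peak 27: h1:27  h2:25  h3:15  h4:7  h5:0  h6:0  h7:0.
Shift D→4, F→6, G→5.
Schedule A@1, B@1, C@1, D@4, E@1, F@6, G@5: h1:12  h2:10  h3:10  h4:12  h5:10  h6:10  h7:10 — peak 12.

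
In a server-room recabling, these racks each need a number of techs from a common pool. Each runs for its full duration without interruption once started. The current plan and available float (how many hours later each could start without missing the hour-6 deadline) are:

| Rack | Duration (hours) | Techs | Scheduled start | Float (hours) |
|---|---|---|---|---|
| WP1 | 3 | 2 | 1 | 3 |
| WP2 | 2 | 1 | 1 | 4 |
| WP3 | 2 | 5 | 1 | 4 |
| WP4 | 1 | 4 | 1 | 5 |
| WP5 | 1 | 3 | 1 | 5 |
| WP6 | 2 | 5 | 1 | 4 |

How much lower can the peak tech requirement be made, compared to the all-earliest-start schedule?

Early-start peak: h1:20  h2:13  h3:2  h4:0  h5:0  h6:0 ⇒ 20.
Leveled (WP1@1, WP2@1, WP3@3, WP4@1, WP5@2, WP6@5): h1:7  h2:6  h3:7  h4:5  h5:5  h6:5 ⇒ 7.
Reduction 20 − 7 = 13.

13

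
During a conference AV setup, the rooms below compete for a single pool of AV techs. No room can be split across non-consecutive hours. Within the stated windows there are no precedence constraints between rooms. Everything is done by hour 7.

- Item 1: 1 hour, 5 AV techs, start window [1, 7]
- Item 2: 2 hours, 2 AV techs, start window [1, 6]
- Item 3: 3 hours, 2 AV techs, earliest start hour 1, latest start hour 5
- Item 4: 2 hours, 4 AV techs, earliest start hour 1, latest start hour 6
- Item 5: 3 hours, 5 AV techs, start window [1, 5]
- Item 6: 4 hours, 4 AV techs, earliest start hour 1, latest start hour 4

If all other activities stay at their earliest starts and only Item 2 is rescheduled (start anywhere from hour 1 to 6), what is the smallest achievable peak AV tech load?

20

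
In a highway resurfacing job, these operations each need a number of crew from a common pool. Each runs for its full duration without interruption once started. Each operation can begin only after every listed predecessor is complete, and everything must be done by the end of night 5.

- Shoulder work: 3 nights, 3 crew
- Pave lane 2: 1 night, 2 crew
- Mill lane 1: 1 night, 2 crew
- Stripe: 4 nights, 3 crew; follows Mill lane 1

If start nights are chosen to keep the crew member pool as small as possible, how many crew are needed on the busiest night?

6

Early-start (Shoulder work@1, Pave lane 2@1, Mill lane 1@1, Stripe@2) gives peak 7: n1:7  n2:6  n3:6  n4:3  n5:3.
Shift Pave lane 2→4.
Schedule Shoulder work@1, Pave lane 2@4, Mill lane 1@1, Stripe@2: n1:5  n2:6  n3:6  n4:5  n5:3 — peak 6.
No arrangement of the 15 feasible schedules does better.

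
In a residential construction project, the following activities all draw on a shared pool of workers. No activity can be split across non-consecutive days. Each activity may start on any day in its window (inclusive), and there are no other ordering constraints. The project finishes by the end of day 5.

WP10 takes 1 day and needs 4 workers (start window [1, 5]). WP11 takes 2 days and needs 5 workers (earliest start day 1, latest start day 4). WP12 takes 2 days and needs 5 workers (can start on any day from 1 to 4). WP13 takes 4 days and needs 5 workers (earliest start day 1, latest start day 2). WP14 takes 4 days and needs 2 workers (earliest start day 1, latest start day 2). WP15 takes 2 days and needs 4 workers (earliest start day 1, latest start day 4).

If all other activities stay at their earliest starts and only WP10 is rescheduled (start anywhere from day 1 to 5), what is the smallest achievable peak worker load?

21

WP10@1: d1:25  d2:21  d3:7  d4:7  d5:0 → peak 25
WP10@2: d1:21  d2:25  d3:7  d4:7  d5:0 → peak 25
WP10@3: d1:21  d2:21  d3:11  d4:7  d5:0 → peak 21
WP10@4: d1:21  d2:21  d3:7  d4:11  d5:0 → peak 21
WP10@5: d1:21  d2:21  d3:7  d4:7  d5:4 → peak 21
Best is WP10@3, peak 21.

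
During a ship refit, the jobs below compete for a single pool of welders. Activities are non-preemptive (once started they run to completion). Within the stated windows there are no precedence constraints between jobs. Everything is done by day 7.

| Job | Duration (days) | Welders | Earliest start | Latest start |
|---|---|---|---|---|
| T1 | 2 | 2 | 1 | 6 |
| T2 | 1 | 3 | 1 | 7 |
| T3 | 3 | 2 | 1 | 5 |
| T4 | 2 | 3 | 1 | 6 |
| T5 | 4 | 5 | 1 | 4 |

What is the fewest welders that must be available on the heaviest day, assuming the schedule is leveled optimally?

Early-start (T1@1, T2@1, T3@1, T4@1, T5@1) gives peak 15: d1:15  d2:12  d3:7  d4:5  d5:0  d6:0  d7:0.
Shift T4→2, T5→4.
Schedule T1@1, T2@1, T3@1, T4@2, T5@4: d1:7  d2:7  d3:5  d4:5  d5:5  d6:5  d7:5 — peak 7.

7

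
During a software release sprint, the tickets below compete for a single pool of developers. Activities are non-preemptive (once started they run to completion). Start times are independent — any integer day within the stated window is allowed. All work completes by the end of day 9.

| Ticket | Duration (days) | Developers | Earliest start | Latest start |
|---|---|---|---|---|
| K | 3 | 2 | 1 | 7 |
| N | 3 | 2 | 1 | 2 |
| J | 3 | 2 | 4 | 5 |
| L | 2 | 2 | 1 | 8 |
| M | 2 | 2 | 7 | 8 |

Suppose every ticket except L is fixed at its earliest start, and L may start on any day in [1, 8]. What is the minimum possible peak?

L@1: d1:6  d2:6  d3:4  d4:2  d5:2  d6:2  d7:2  d8:2  d9:0 → peak 6
L@2: d1:4  d2:6  d3:6  d4:2  d5:2  d6:2  d7:2  d8:2  d9:0 → peak 6
L@3: d1:4  d2:4  d3:6  d4:4  d5:2  d6:2  d7:2  d8:2  d9:0 → peak 6
L@4: d1:4  d2:4  d3:4  d4:4  d5:4  d6:2  d7:2  d8:2  d9:0 → peak 4
L@5: d1:4  d2:4  d3:4  d4:2  d5:4  d6:4  d7:2  d8:2  d9:0 → peak 4
L@6: d1:4  d2:4  d3:4  d4:2  d5:2  d6:4  d7:4  d8:2  d9:0 → peak 4
L@7: d1:4  d2:4  d3:4  d4:2  d5:2  d6:2  d7:4  d8:4  d9:0 → peak 4
L@8: d1:4  d2:4  d3:4  d4:2  d5:2  d6:2  d7:2  d8:4  d9:2 → peak 4
Best is L@4, peak 4.

4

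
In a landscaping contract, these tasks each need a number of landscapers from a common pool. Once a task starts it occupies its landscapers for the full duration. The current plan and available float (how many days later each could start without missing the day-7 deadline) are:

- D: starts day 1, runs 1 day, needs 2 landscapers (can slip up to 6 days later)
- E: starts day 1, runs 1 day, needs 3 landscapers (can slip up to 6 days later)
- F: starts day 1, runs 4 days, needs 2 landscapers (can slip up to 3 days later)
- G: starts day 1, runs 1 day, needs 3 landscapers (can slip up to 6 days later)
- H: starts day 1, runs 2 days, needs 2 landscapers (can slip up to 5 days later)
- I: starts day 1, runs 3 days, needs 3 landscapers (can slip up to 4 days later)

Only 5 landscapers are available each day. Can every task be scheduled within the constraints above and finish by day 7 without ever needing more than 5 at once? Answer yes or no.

Schedule D@1, E@1, F@2, G@2, H@3, I@5: d1:5  d2:5  d3:4  d4:4  d5:5  d6:3  d7:3 — peak 5 ≤ 5.

yes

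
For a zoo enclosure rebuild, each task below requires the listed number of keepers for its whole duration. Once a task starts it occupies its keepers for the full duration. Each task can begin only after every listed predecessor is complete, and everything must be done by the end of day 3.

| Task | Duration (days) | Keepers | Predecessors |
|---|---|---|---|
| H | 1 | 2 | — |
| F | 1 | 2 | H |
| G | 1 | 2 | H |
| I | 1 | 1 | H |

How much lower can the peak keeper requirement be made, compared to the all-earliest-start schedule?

2

Early-start peak: d1:2  d2:5  d3:0 ⇒ 5.
Leveled (H@1, F@2, G@3, I@2): d1:2  d2:3  d3:2 ⇒ 3.
Reduction 5 − 3 = 2.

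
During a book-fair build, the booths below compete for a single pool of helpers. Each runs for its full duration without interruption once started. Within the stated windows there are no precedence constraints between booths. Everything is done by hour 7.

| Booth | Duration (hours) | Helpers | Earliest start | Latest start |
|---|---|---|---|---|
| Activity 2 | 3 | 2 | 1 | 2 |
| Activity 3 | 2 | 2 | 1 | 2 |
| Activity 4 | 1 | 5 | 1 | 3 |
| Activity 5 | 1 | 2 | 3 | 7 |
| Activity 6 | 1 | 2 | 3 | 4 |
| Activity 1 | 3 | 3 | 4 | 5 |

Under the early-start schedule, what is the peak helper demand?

9

Early-start schedule: Activity 2@1, Activity 3@1, Activity 4@1, Activity 5@3, Activity 6@3, Activity 1@4.
Load per hour: hour 1: 9, hour 2: 4, hour 3: 6, hour 4: 3, hour 5: 3, hour 6: 3, hour 7: 0.
Peak is 9.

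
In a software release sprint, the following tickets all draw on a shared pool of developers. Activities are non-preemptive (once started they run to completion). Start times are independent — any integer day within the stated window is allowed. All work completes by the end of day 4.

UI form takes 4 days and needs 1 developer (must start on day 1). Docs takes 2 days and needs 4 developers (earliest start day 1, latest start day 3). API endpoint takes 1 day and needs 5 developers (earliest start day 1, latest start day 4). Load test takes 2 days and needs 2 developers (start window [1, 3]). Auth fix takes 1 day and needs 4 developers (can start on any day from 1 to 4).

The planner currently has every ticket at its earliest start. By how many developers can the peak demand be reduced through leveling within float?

9

Early-start peak: d1:16  d2:7  d3:1  d4:1 ⇒ 16.
Leveled (UI form@1, Docs@1, API endpoint@3, Load test@1, Auth fix@4): d1:7  d2:7  d3:6  d4:5 ⇒ 7.
Reduction 16 − 7 = 9.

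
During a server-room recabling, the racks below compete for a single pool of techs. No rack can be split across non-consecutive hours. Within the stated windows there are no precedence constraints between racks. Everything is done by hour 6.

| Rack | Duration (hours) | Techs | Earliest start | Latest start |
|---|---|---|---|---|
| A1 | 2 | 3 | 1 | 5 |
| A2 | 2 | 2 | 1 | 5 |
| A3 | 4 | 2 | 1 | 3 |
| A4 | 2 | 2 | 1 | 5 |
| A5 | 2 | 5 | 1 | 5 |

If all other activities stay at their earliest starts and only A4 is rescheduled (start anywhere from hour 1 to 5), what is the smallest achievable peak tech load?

A4@1: h1:14  h2:14  h3:2  h4:2  h5:0  h6:0 → peak 14
A4@2: h1:12  h2:14  h3:4  h4:2  h5:0  h6:0 → peak 14
A4@3: h1:12  h2:12  h3:4  h4:4  h5:0  h6:0 → peak 12
A4@4: h1:12  h2:12  h3:2  h4:4  h5:2  h6:0 → peak 12
A4@5: h1:12  h2:12  h3:2  h4:2  h5:2  h6:2 → peak 12
Best is A4@3, peak 12.

12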